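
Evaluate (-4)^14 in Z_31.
By repeated squaring (mod 31): (-4)^{1}≡27, (-4)^{2}≡16, (-4)^{4}≡8, (-4)^{8}≡2. Then (-4)^{14} = (-4)^{8+4+2} ≡ 2 × 8 × 16 ≡ 8 (mod 31)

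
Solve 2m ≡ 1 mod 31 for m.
Since 31 is prime, by Fermat 2^(-1) ≡ 2^{29} ≡ 16 mod 31. Verify: 2 × 16 = 32 ≡ 1 mod 31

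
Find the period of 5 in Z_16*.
Powers of 5 mod 16: 5^1≡5, 5^2≡9, 5^3≡13, 5^4≡1. So the order of 5 is 4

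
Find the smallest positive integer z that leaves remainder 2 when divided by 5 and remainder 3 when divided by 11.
M = 5 × 11 = 55. M₁ = 11, y₁ ≡ 1 (mod 5). M₂ = 5, y₂ ≡ 9 (mod 11). z = 2×11×1 + 3×5×9 ≡ 47 (mod 55)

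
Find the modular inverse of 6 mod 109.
Since 109 is prime, by Fermat 6^(-1) ≡ 6^{107} ≡ 91 (mod 109). Verify: 6 × 91 = 546 ≡ 1 (mod 109)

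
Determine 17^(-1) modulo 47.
Since 47 is prime, by Fermat 17^(-1) ≡ 17^{45} ≡ 36 (mod 47). Verify: 17 × 36 = 612 ≡ 1 (mod 47)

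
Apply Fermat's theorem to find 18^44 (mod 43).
By Fermat: 18^{42} ≡ 1 (mod 43). So 18^{44} = 18^{42} · 18^{2} ≡ 18^{2} ≡ 23 (mod 43)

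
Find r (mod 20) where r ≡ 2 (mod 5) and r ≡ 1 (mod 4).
M = 5 × 4 = 20. M₁ = 4, y₁ ≡ 4 (mod 5). M₂ = 5, y₂ ≡ 1 (mod 4). r = 2×4×4 + 1×5×1 ≡ 17 (mod 20)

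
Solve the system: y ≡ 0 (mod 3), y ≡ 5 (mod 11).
M = 3 × 11 = 33. M₁ = 11, y₁ ≡ 2 (mod 3). M₂ = 3, y₂ ≡ 4 (mod 11). y = 0×11×2 + 5×3×4 ≡ 27 (mod 33)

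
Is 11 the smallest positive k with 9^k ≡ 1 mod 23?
Powers of 9 mod 23: 9^1≡9, 9^2≡12, 9^3≡16, 9^4≡6, 9^5≡8, 9^6≡3, 9^7≡4, 9^8≡13, 9^9≡2, 9^10≡18, 9^11≡1. First k with 9^k≡1 is k=11. Yes, ord_23(9) = 11.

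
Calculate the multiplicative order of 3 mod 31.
Powers of 3 mod 31: 3^1≡3, 3^2≡9, 3^3≡27, 3^4≡19, 3^5≡26, 3^6≡16, 3^7≡17, 3^8≡20, 3^9≡29, 3^10≡25, 3^11≡13, 3^12≡8, 3^13≡24, 3^14≡10, 3^15≡30, 3^16≡28, 3^17≡22, 3^18≡4, 3^19≡12, 3^20≡5, 3^21≡15, 3^22≡14, 3^23≡11, 3^24≡2, 3^25≡6, 3^26≡18, 3^27≡23, 3^28≡7, 3^29≡21, 3^30≡1. ord_31(3) = 30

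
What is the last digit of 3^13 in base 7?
Using Fermat: 3^{6} ≡ 1 mod 7. 13 ≡ 1 mod 6. So 3^{13} ≡ 3^{1} ≡ 3 mod 7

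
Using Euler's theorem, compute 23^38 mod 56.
By Euler: 23^{24} ≡ 1 (mod 56) since gcd(23, 56) = 1. 38 = 1×24 + 14. So 23^{38} ≡ 23^{14} ≡ 25 (mod 56)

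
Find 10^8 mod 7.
Using Fermat: 10^{6} ≡ 1 mod 7. 8 ≡ 2 mod 6. So 10^{8} ≡ 10^{2} ≡ 2 mod 7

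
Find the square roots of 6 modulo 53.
The square roots of 6 mod 53 are 18 and 35. Verify: 18² = 324 ≡ 6 (mod 53)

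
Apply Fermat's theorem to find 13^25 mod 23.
By Fermat: 13^{22} ≡ 1 mod 23. So 13^{25} = 13^{22} · 13^{3} ≡ 13^{3} ≡ 12 mod 23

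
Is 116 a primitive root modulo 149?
116^{74} ≡ 1 (mod 149) and 74 < 148, so ord_149(116) = 74 ≠ 148 and 116 is not a primitive root.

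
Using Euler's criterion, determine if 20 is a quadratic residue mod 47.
By Euler's criterion: 20^{23} ≡ 46 (mod 47). Since this equals -1 (≡ 46), 20 is not a QR.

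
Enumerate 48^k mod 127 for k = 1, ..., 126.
48^1, 48^2, ..., 48^{126} mod 127: [48, 18, 102, 70, 58, 117, 28, 74, 123, 62, 55, 100, 101, 22, 40, 15, 85, 16, 6, 34, 108, 104, 39, 94, 67, 41, 63, 103, 118, 76, 92, 98, 5, 113, 90, 2, 96, 36, 77, 13, 116, 107, 56, 21, 119, 124, 110, 73, 75, 44, 80, 30, 43, 32, 12, 68, 89, 81, 78, 61, 7, 82, 126, 79, 109, 25, 57, 69, 10, 99, 53, 4, 65, 72, 27, 26, 105, 87, 112, 42, 111, 121, 93, 19, 23, 88, 33, 60, 86, 64, 24, 9, 51, 35, 29, 122, 14, 37, 125, 31, 91, 50, 114, 11, 20, 71, 106, 8, 3, 17, 54, 52, 83, 47, 97, 84, 95, 115, 59, 38, 46, 49, 66, 120, 45, 1]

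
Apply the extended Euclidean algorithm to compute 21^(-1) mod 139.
Extended GCD: 21(53) + 139(-8) = 1. So 21^(-1) ≡ 53 mod 139. Verify: 21 × 53 = 1113 ≡ 1 mod 139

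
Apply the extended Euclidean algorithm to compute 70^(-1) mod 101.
Extended GCD: 70(13) + 101(-9) = 1. So 70^(-1) ≡ 13 (mod 101). Verify: 70 × 13 = 910 ≡ 1 (mod 101)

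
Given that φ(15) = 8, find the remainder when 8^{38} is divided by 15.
By Euler: 8^{8} ≡ 1 mod 15 since gcd(8, 15) = 1. 38 = 4×8 + 6. So 8^{38} ≡ 8^{6} ≡ 4 mod 15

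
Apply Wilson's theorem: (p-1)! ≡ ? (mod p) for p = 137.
By Wilson's theorem, (136)! ≡ -1 ≡ 136 (mod 137)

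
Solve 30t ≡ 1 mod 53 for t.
Since 53 is prime, by Fermat 30^(-1) ≡ 30^{51} ≡ 23 mod 53. Verify: 30 × 23 = 690 ≡ 1 mod 53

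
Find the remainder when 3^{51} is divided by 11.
By Fermat: 3^{10} ≡ 1 mod 11. 51 = 5×10 + 1. So 3^{51} ≡ 3^{1} ≡ 3 mod 11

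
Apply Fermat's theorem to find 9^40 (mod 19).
By Fermat: 9^{18} ≡ 1 (mod 19). 40 = 2×18 + 4. So 9^{40} ≡ 9^{4} ≡ 6 (mod 19)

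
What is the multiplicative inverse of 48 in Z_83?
Since 83 is prime, by Fermat 48^(-1) ≡ 48^{81} ≡ 64 mod 83. Verify: 48 × 64 = 3072 ≡ 1 mod 83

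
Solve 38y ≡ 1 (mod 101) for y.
Since 101 is prime, by Fermat 38^(-1) ≡ 38^{99} ≡ 8 (mod 101). Verify: 38 × 8 = 304 ≡ 1 (mod 101)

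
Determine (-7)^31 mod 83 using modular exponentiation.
By repeated squaring (mod 83): (-7)^{1}≡76, (-7)^{2}≡49, (-7)^{4}≡77, (-7)^{8}≡36, (-7)^{16}≡51. Then (-7)^{31} = (-7)^{16+8+4+2+1} ≡ 51 × 36 × 77 × 49 × 76 ≡ 79 (mod 83)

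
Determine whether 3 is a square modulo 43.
By Euler's criterion: 3^{21} ≡ 42 mod 43. Since this equals -1 (≡ 42), 3 is not a QR.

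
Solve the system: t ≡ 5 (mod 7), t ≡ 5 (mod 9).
M = 7 × 9 = 63. M₁ = 9, y₁ ≡ 4 (mod 7). M₂ = 7, y₂ ≡ 4 (mod 9). t = 5×9×4 + 5×7×4 ≡ 5 (mod 63)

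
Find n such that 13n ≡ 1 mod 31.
Since 31 is prime, by Fermat 13^(-1) ≡ 13^{29} ≡ 12 mod 31. Verify: 13 × 12 = 156 ≡ 1 mod 31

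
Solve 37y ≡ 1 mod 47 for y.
Since 47 is prime, by Fermat 37^(-1) ≡ 37^{45} ≡ 14 mod 47. Verify: 37 × 14 = 518 ≡ 1 mod 47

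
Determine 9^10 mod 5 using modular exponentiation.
Using Fermat: 9^{4} ≡ 1 (mod 5). 10 ≡ 2 (mod 4). So 9^{10} ≡ 9^{2} ≡ 1 (mod 5)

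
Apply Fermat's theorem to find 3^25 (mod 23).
By Fermat: 3^{22} ≡ 1 (mod 23). So 3^{25} = 3^{22} · 3^{3} ≡ 3^{3} ≡ 4 (mod 23)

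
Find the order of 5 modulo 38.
Powers of 5 mod 38: 5^1≡5, 5^2≡25, 5^3≡11, 5^4≡17, 5^5≡9, 5^6≡7, 5^7≡35, 5^8≡23, 5^9≡1. So the order of 5 is 9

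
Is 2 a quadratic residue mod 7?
By Euler's criterion: 2^{3} ≡ 1 mod 7. Since this equals 1, 2 is a QR.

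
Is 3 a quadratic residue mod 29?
By Euler's criterion: 3^{14} ≡ 28 mod 29. Since this equals -1 (≡ 28), 3 is not a QR.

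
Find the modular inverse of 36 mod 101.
Since 101 is prime, by Fermat 36^(-1) ≡ 36^{99} ≡ 87 (mod 101). Verify: 36 × 87 = 3132 ≡ 1 (mod 101)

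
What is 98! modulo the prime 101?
(100)! = (98)! × (99) × (100) ≡ -1 mod 101. So (98)! ≡ -1 × [(100)(99)]^(-1) ≡ 50 mod 101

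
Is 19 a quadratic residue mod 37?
By Euler's criterion: 19^{18} ≡ 36 (mod 37). Since this equals -1 (≡ 36), 19 is not a QR.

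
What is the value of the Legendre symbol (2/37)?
(2/37) = 2^{18} mod 37 = -1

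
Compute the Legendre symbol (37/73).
(37/73) = 37^{36} mod 73 = 1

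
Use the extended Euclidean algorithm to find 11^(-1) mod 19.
Extended GCD: 11(7) + 19(-4) = 1. So 11^(-1) ≡ 7 (mod 19). Verify: 11 × 7 = 77 ≡ 1 (mod 19)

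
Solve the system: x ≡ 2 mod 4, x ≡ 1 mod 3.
M = 4 × 3 = 12. M₁ = 3, y₁ ≡ 3 mod 4. M₂ = 4, y₂ ≡ 1 mod 3. x = 2×3×3 + 1×4×1 ≡ 10 mod 12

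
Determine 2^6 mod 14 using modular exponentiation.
By repeated squaring (mod 14): 2^{1}≡2, 2^{2}≡4, 2^{4}≡2. Then 2^{6} = 2^{4+2} ≡ 2 × 4 ≡ 8 (mod 14)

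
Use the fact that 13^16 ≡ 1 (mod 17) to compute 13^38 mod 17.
By Fermat: 13^{16} ≡ 1 (mod 17). 38 = 2×16 + 6. So 13^{38} ≡ 13^{6} ≡ 16 (mod 17)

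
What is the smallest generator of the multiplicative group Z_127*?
g = 3. For each prime q|126: 3^{63}≡126, 3^{42}≡107, 3^{18}≡4, none ≡ 1, so ord_127(3) = 126 and 3 is a primitive root.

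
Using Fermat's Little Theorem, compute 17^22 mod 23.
By Fermat's Little Theorem, 17^{22} ≡ 1 (mod 23) since 23 is prime and gcd(17, 23) = 1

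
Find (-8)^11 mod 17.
By repeated squaring mod 17: (-8)^{1}≡9, (-8)^{2}≡13, (-8)^{4}≡16, (-8)^{8}≡1. Then (-8)^{11} = (-8)^{8+2+1} ≡ 1 × 13 × 9 ≡ 15 mod 17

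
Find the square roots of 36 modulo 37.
The square roots of 36 mod 37 are 6 and 31. Verify: 6² = 36 ≡ 36 (mod 37)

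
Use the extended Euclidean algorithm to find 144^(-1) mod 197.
Extended GCD: 144(26) + 197(-19) = 1. So 144^(-1) ≡ 26 mod 197. Verify: 144 × 26 = 3744 ≡ 1 mod 197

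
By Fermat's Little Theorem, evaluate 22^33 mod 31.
By Fermat: 22^{30} ≡ 1 mod 31. So 22^{33} = 22^{30} · 22^{3} ≡ 22^{3} ≡ 15 mod 31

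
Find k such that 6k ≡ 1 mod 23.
Since 23 is prime, by Fermat 6^(-1) ≡ 6^{21} ≡ 4 mod 23. Verify: 6 × 4 = 24 ≡ 1 mod 23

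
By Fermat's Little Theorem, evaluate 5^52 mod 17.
By Fermat: 5^{16} ≡ 1 (mod 17). 52 = 3×16 + 4. So 5^{52} ≡ 5^{4} ≡ 13 (mod 17)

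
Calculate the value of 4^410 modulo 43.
Using Fermat: 4^{42} ≡ 1 (mod 43). 410 ≡ 32 (mod 42). So 4^{410} ≡ 4^{32} ≡ 41 (mod 43)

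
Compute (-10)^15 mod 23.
By repeated squaring (mod 23): (-10)^{1}≡13, (-10)^{2}≡8, (-10)^{4}≡18, (-10)^{8}≡2. Then (-10)^{15} = (-10)^{8+4+2+1} ≡ 2 × 18 × 8 × 13 ≡ 18 (mod 23)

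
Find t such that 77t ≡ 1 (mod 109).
Since 109 is prime, by Fermat 77^(-1) ≡ 77^{107} ≡ 17 (mod 109). Verify: 77 × 17 = 1309 ≡ 1 (mod 109)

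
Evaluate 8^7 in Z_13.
By repeated squaring mod 13: 8^{1}≡8, 8^{2}≡12, 8^{4}≡1. Then 8^{7} = 8^{4+2+1} ≡ 1 × 12 × 8 ≡ 5 mod 13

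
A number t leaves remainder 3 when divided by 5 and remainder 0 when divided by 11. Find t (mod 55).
M = 5 × 11 = 55. M₁ = 11, y₁ ≡ 1 (mod 5). M₂ = 5, y₂ ≡ 9 (mod 11). t = 3×11×1 + 0×5×9 ≡ 33 (mod 55)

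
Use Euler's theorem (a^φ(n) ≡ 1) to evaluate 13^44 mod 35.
By Euler: 13^{24} ≡ 1 mod 35 since gcd(13, 35) = 1. 44 = 1×24 + 20. So 13^{44} ≡ 13^{20} ≡ 1 mod 35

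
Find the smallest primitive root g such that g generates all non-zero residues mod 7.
g = 3. For each prime q|6: 3^{3}≡6, 3^{2}≡2, none ≡ 1, so ord_7(3) = 6 and 3 is a primitive root.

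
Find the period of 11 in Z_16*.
Powers of 11 mod 16: 11^1≡11, 11^2≡9, 11^3≡3, 11^4≡1. Order = 4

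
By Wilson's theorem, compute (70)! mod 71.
By Wilson's theorem, (70)! ≡ -1 ≡ 70 mod 71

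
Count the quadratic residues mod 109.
The squaring map on Z_109* is 2-to-1, so there are (108)/2 = 54 QRs.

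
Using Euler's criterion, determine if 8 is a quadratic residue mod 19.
By Euler's criterion: 8^{9} ≡ 18 (mod 19). Since this equals -1 (≡ 18), 8 is not a QR.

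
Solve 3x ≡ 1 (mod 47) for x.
Since 47 is prime, by Fermat 3^(-1) ≡ 3^{45} ≡ 16 (mod 47). Verify: 3 × 16 = 48 ≡ 1 (mod 47)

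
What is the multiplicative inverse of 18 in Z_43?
Since 43 is prime, by Fermat 18^(-1) ≡ 18^{41} ≡ 12 mod 43. Verify: 18 × 12 = 216 ≡ 1 mod 43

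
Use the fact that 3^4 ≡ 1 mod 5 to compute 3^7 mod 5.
By Fermat: 3^{4} ≡ 1 mod 5. So 3^{7} = 3^{4} · 3^{3} ≡ 3^{3} ≡ 2 mod 5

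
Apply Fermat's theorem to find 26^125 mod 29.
By Fermat: 26^{28} ≡ 1 mod 29. 125 = 4×28 + 13. So 26^{125} ≡ 26^{13} ≡ 10 mod 29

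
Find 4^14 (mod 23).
By repeated squaring (mod 23): 4^{1}≡4, 4^{2}≡16, 4^{4}≡3, 4^{8}≡9. Then 4^{14} = 4^{8+4+2} ≡ 9 × 3 × 16 ≡ 18 (mod 23)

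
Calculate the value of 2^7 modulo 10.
By repeated squaring mod 10: 2^{1}≡2, 2^{2}≡4, 2^{4}≡6. Then 2^{7} = 2^{4+2+1} ≡ 6 × 4 × 2 ≡ 8 mod 10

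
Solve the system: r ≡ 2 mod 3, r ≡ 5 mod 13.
M = 3 × 13 = 39. M₁ = 13, y₁ ≡ 1 mod 3. M₂ = 3, y₂ ≡ 9 mod 13. r = 2×13×1 + 5×3×9 ≡ 5 mod 39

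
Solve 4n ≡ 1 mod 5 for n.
Since 5 is prime, by Fermat 4^(-1) ≡ 4^{3} ≡ 4 mod 5. Verify: 4 × 4 = 16 ≡ 1 mod 5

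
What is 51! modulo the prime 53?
(52)! = (51)! × (52) ≡ -1 mod 53. So (51)! ≡ -1 × (52)^(-1) ≡ (-1)×(-1) = 1 mod 53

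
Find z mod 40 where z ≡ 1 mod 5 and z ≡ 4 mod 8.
M = 5 × 8 = 40. M₁ = 8, y₁ ≡ 2 mod 5. M₂ = 5, y₂ ≡ 5 mod 8. z = 1×8×2 + 4×5×5 ≡ 36 mod 40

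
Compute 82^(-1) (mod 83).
Since 83 is prime, by Fermat 82^(-1) ≡ 82^{81} ≡ 82 (mod 83). Verify: 82 × 82 = 6724 ≡ 1 (mod 83)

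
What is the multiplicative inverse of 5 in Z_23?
Since 23 is prime, by Fermat 5^(-1) ≡ 5^{21} ≡ 14 mod 23. Verify: 5 × 14 = 70 ≡ 1 mod 23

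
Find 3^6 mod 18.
By repeated squaring mod 18: 3^{1}≡3, 3^{2}≡9, 3^{4}≡9. Then 3^{6} = 3^{4+2} ≡ 9 × 9 ≡ 9 mod 18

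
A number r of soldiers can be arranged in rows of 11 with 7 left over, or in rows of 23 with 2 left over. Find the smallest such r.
M = 11 × 23 = 253. M₁ = 23, y₁ ≡ 1 (mod 11). M₂ = 11, y₂ ≡ 21 (mod 23). r = 7×23×1 + 2×11×21 ≡ 117 (mod 253)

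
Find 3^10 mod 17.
By repeated squaring mod 17: 3^{1}≡3, 3^{2}≡9, 3^{4}≡13, 3^{8}≡16. Then 3^{10} = 3^{8+2} ≡ 16 × 9 ≡ 8 mod 17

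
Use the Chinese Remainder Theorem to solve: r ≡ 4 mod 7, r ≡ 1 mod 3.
M = 7 × 3 = 21. M₁ = 3, y₁ ≡ 5 mod 7. M₂ = 7, y₂ ≡ 1 mod 3. r = 4×3×5 + 1×7×1 ≡ 4 mod 21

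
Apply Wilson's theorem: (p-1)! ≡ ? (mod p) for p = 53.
By Wilson's theorem, (52)! ≡ -1 ≡ 52 (mod 53)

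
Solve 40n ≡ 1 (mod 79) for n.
Since 79 is prime, by Fermat 40^(-1) ≡ 40^{77} ≡ 2 (mod 79). Verify: 40 × 2 = 80 ≡ 1 (mod 79)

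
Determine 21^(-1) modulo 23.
Since 23 is prime, by Fermat 21^(-1) ≡ 21^{21} ≡ 11 (mod 23). Verify: 21 × 11 = 231 ≡ 1 (mod 23)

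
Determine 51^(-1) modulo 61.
Since 61 is prime, by Fermat 51^(-1) ≡ 51^{59} ≡ 6 mod 61. Verify: 51 × 6 = 306 ≡ 1 mod 61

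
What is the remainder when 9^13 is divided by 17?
By repeated squaring (mod 17): 9^{1}≡9, 9^{2}≡13, 9^{4}≡16, 9^{8}≡1. Then 9^{13} = 9^{8+4+1} ≡ 1 × 16 × 9 ≡ 8 (mod 17)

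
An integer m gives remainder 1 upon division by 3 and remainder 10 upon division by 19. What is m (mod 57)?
M = 3 × 19 = 57. M₁ = 19, y₁ ≡ 1 (mod 3). M₂ = 3, y₂ ≡ 13 (mod 19). m = 1×19×1 + 10×3×13 ≡ 10 (mod 57)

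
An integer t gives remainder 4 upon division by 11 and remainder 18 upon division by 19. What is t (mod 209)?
M = 11 × 19 = 209. M₁ = 19, y₁ ≡ 7 (mod 11). M₂ = 11, y₂ ≡ 7 (mod 19). t = 4×19×7 + 18×11×7 ≡ 37 (mod 209)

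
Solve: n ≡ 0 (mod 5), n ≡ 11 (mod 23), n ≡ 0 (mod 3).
M = 5 × 23 × 3 = 345. M₁ = 69, y₁ ≡ 4 (mod 5). M₂ = 15, y₂ ≡ 20 (mod 23). M₃ = 115, y₃ ≡ 1 (mod 3). n = 0×69×4 + 11×15×20 + 0×115×1 ≡ 195 (mod 345)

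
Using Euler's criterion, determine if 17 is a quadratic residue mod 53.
By Euler's criterion: 17^{26} ≡ 1 (mod 53). Since this equals 1, 17 is a QR.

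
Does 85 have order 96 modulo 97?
85^{16} ≡ 1 mod 97 and 16 < 96, so ord_97(85) = 16 ≠ 96 and 85 is not a primitive root.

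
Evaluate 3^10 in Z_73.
By repeated squaring (mod 73): 3^{1}≡3, 3^{2}≡9, 3^{4}≡8, 3^{8}≡64. Then 3^{10} = 3^{8+2} ≡ 64 × 9 ≡ 65 (mod 73)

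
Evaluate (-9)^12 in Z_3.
By repeated squaring (mod 3): (-9)^{1}≡0, (-9)^{2}≡0, (-9)^{4}≡0, (-9)^{8}≡0. Then (-9)^{12} = (-9)^{8+4} ≡ 0 × 0 ≡ 0 (mod 3)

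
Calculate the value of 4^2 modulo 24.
4^{2} = 16 ≡ 16 (mod 24)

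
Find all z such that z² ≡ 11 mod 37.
The square roots of 11 mod 37 are 23 and 14. Verify: 23² = 529 ≡ 11 mod 37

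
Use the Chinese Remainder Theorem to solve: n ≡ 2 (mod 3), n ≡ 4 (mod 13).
M = 3 × 13 = 39. M₁ = 13, y₁ ≡ 1 (mod 3). M₂ = 3, y₂ ≡ 9 (mod 13). n = 2×13×1 + 4×3×9 ≡ 17 (mod 39)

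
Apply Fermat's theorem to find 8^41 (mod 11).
By Fermat: 8^{10} ≡ 1 (mod 11). 41 = 4×10 + 1. So 8^{41} ≡ 8^{1} ≡ 8 (mod 11)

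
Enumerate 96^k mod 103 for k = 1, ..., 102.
96^1, 96^2, ..., 96^{102} mod 103: [96, 49, 69, 32, 85, 23, 45, 97, 42, 15, 101, 14, 5, 68, 39, 36, 57, 13, 12, 19, 73, 4, 75, 93, 70, 25, 31, 92, 77, 79, 65, 60, 95, 56, 20, 66, 53, 41, 22, 52, 48, 76, 86, 16, 94, 63, 74, 100, 21, 59, 102, 7, 54, 34, 71, 18, 80, 58, 6, 61, 88, 2, 89, 98, 35, 64, 67, 46, 90, 91, 84, 30, 99, 28, 10, 33, 78, 72, 11, 26, 24, 38, 43, 8, 47, 83, 37, 50, 62, 81, 51, 55, 27, 17, 87, 9, 40, 29, 3, 82, 44, 1]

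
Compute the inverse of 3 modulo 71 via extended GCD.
Extended GCD: 3(24) + 71(-1) = 1. So 3^(-1) ≡ 24 (mod 71). Verify: 3 × 24 = 72 ≡ 1 (mod 71)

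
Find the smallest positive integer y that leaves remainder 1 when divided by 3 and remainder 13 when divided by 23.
M = 3 × 23 = 69. M₁ = 23, y₁ ≡ 2 mod 3. M₂ = 3, y₂ ≡ 8 mod 23. y = 1×23×2 + 13×3×8 ≡ 13 mod 69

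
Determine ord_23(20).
Powers of 20 mod 23: 20^1≡20, 20^2≡9, 20^3≡19, 20^4≡12, 20^5≡10, 20^6≡16, 20^7≡21, 20^8≡6, 20^9≡5, 20^10≡8, 20^11≡22, 20^12≡3, 20^13≡14, 20^14≡4, 20^15≡11, 20^16≡13, 20^17≡7, 20^18≡2, 20^19≡17, 20^20≡18, 20^21≡15, 20^22≡1. ord_23(20) = 22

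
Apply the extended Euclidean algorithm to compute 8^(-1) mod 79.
Extended GCD: 8(10) + 79(-1) = 1. So 8^(-1) ≡ 10 (mod 79). Verify: 8 × 10 = 80 ≡ 1 (mod 79)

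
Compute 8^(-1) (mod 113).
Since 113 is prime, by Fermat 8^(-1) ≡ 8^{111} ≡ 99 (mod 113). Verify: 8 × 99 = 792 ≡ 1 (mod 113)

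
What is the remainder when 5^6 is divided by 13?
By repeated squaring mod 13: 5^{1}≡5, 5^{2}≡12, 5^{4}≡1. Then 5^{6} = 5^{4+2} ≡ 1 × 12 ≡ 12 mod 13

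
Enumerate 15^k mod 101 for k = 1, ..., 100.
15^1, 15^2, ..., 15^{100} mod 101: [15, 23, 42, 24, 57, 47, 99, 71, 55, 17, 53, 88, 7, 4, 60, 92, 67, 96, 26, 87, 93, 82, 18, 68, 10, 49, 28, 16, 38, 65, 66, 81, 3, 45, 69, 25, 72, 70, 40, 95, 11, 64, 51, 58, 62, 21, 12, 79, 74, 100, 86, 78, 59, 77, 44, 54, 2, 30, 46, 84, 48, 13, 94, 97, 41, 9, 34, 5, 75, 14, 8, 19, 83, 33, 91, 52, 73, 85, 63, 36, 35, 20, 98, 56, 32, 76, 29, 31, 61, 6, 90, 37, 50, 43, 39, 80, 89, 22, 27, 1]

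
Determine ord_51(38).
Powers of 38 mod 51: 38^1≡38, 38^2≡16, 38^3≡47, 38^4≡1. ord_51(38) = 4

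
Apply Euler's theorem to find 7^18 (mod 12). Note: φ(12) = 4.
By Euler: 7^{4} ≡ 1 (mod 12) since gcd(7, 12) = 1. 18 = 4×4 + 2. So 7^{18} ≡ 7^{2} ≡ 1 (mod 12)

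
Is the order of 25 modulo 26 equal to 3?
Powers of 25 mod 26: 25^1≡25, 25^2≡1. Already 25^2≡1, so the order is 2 < 3. No, the actual order is 2.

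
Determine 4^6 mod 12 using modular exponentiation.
By repeated squaring (mod 12): 4^{1}≡4, 4^{2}≡4, 4^{4}≡4. Then 4^{6} = 4^{4+2} ≡ 4 × 4 ≡ 4 (mod 12)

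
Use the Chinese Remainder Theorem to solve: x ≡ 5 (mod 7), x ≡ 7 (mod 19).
M = 7 × 19 = 133. M₁ = 19, y₁ ≡ 3 (mod 7). M₂ = 7, y₂ ≡ 11 (mod 19). x = 5×19×3 + 7×7×11 ≡ 26 (mod 133)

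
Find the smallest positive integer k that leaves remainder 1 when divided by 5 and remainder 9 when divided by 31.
M = 5 × 31 = 155. M₁ = 31, y₁ ≡ 1 (mod 5). M₂ = 5, y₂ ≡ 25 (mod 31). k = 1×31×1 + 9×5×25 ≡ 71 (mod 155)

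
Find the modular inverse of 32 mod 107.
Since 107 is prime, by Fermat 32^(-1) ≡ 32^{105} ≡ 97 mod 107. Verify: 32 × 97 = 3104 ≡ 1 mod 107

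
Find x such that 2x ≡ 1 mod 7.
Since 7 is prime, by Fermat 2^(-1) ≡ 2^{5} ≡ 4 mod 7. Verify: 2 × 4 = 8 ≡ 1 mod 7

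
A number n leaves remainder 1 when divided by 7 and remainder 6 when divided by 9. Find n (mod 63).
M = 7 × 9 = 63. M₁ = 9, y₁ ≡ 4 (mod 7). M₂ = 7, y₂ ≡ 4 (mod 9). n = 1×9×4 + 6×7×4 ≡ 15 (mod 63)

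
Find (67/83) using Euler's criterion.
(67/83) = 67^{41} mod 83 = -1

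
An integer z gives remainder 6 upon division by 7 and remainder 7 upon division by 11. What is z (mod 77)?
M = 7 × 11 = 77. M₁ = 11, y₁ ≡ 2 (mod 7). M₂ = 7, y₂ ≡ 8 (mod 11). z = 6×11×2 + 7×7×8 ≡ 62 (mod 77)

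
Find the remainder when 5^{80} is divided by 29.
By Fermat: 5^{28} ≡ 1 mod 29. 80 = 2×28 + 24. So 5^{80} ≡ 5^{24} ≡ 20 mod 29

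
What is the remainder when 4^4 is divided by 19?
4^{4} = 256 ≡ 9 (mod 19)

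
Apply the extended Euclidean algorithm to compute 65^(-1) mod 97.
Extended GCD: 65(3) + 97(-2) = 1. So 65^(-1) ≡ 3 (mod 97). Verify: 65 × 3 = 195 ≡ 1 (mod 97)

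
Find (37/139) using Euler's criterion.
(37/139) = 37^{69} mod 139 = 1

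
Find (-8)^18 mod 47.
By repeated squaring mod 47: (-8)^{1}≡39, (-8)^{2}≡17, (-8)^{4}≡7, (-8)^{8}≡2, (-8)^{16}≡4. Then (-8)^{18} = (-8)^{16+2} ≡ 4 × 17 ≡ 21 mod 47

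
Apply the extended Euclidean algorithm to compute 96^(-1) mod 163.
Extended GCD: 96(-73) + 163(43) = 1. So 96^(-1) ≡ -73 ≡ 90 (mod 163). Verify: 96 × 90 = 8640 ≡ 1 (mod 163)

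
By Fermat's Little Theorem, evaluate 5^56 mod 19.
By Fermat: 5^{18} ≡ 1 (mod 19). 56 = 3×18 + 2. So 5^{56} ≡ 5^{2} ≡ 6 (mod 19)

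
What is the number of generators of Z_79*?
Number of primitive roots mod 79 = φ(p-1) = φ(78) = 24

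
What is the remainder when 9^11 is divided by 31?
By repeated squaring mod 31: 9^{1}≡9, 9^{2}≡19, 9^{4}≡20, 9^{8}≡28. Then 9^{11} = 9^{8+2+1} ≡ 28 × 19 × 9 ≡ 14 mod 31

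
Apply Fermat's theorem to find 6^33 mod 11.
By Fermat: 6^{10} ≡ 1 mod 11. 33 = 3×10 + 3. So 6^{33} ≡ 6^{3} ≡ 7 mod 11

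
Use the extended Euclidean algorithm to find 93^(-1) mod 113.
Extended GCD: 93(-17) + 113(14) = 1. So 93^(-1) ≡ -17 ≡ 96 mod 113. Verify: 93 × 96 = 8928 ≡ 1 mod 113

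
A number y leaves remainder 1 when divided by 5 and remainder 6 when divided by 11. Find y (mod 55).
M = 5 × 11 = 55. M₁ = 11, y₁ ≡ 1 (mod 5). M₂ = 5, y₂ ≡ 9 (mod 11). y = 1×11×1 + 6×5×9 ≡ 6 (mod 55)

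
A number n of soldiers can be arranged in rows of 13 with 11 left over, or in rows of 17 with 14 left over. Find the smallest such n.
M = 13 × 17 = 221. M₁ = 17, y₁ ≡ 10 (mod 13). M₂ = 13, y₂ ≡ 4 (mod 17). n = 11×17×10 + 14×13×4 ≡ 167 (mod 221)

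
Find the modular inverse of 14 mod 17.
Since 17 is prime, by Fermat 14^(-1) ≡ 14^{15} ≡ 11 mod 17. Verify: 14 × 11 = 154 ≡ 1 mod 17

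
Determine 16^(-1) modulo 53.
Since 53 is prime, by Fermat 16^(-1) ≡ 16^{51} ≡ 10 mod 53. Verify: 16 × 10 = 160 ≡ 1 mod 53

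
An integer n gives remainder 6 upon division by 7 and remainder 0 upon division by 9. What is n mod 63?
M = 7 × 9 = 63. M₁ = 9, y₁ ≡ 4 mod 7. M₂ = 7, y₂ ≡ 4 mod 9. n = 6×9×4 + 0×7×4 ≡ 27 mod 63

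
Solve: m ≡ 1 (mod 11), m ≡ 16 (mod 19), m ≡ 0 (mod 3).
M = 11 × 19 × 3 = 627. M₁ = 57, y₁ ≡ 6 (mod 11). M₂ = 33, y₂ ≡ 15 (mod 19). M₃ = 209, y₃ ≡ 2 (mod 3). m = 1×57×6 + 16×33×15 + 0×209×2 ≡ 111 (mod 627)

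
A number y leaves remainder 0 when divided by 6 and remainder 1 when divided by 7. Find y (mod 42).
M = 6 × 7 = 42. M₁ = 7, y₁ ≡ 1 (mod 6). M₂ = 6, y₂ ≡ 6 (mod 7). y = 0×7×1 + 1×6×6 ≡ 36 (mod 42)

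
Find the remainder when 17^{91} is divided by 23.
By Fermat: 17^{22} ≡ 1 mod 23. 91 = 4×22 + 3. So 17^{91} ≡ 17^{3} ≡ 14 mod 23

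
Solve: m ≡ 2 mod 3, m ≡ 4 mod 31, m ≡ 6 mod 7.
M = 3 × 31 × 7 = 651. M₁ = 217, y₁ ≡ 1 mod 3. M₂ = 21, y₂ ≡ 3 mod 31. M₃ = 93, y₃ ≡ 4 mod 7. m = 2×217×1 + 4×21×3 + 6×93×4 ≡ 314 mod 651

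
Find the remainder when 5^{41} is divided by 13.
By Fermat: 5^{12} ≡ 1 (mod 13). 41 = 3×12 + 5. So 5^{41} ≡ 5^{5} ≡ 5 (mod 13)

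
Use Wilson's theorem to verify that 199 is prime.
(198)! mod 199 = 198. Since this equals -1 (mod 199), Wilson confirms 199 is prime.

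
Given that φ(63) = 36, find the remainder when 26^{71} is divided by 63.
By Euler: 26^{36} ≡ 1 (mod 63) since gcd(26, 63) = 1. 71 = 1×36 + 35. So 26^{71} ≡ 26^{35} ≡ 17 (mod 63)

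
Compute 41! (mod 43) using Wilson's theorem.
(42)! = (41)! × (42) ≡ -1 (mod 43). So (41)! ≡ -1 × (42)^(-1) ≡ (-1)×(-1) = 1 (mod 43)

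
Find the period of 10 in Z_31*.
Powers of 10 mod 31: 10^1≡10, 10^2≡7, 10^3≡8, 10^4≡18, 10^5≡25, 10^6≡2, 10^7≡20, 10^8≡14, 10^9≡16, 10^10≡5, 10^11≡19, 10^12≡4, 10^13≡9, 10^14≡28, 10^15≡1. ord_31(10) = 15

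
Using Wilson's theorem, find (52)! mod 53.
By Wilson's theorem, (52)! ≡ -1 ≡ 52 mod 53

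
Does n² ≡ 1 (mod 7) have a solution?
By Euler's criterion: 1^{3} ≡ 1 (mod 7). Since this equals 1, 1 is a QR.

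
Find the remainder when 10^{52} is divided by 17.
By Fermat: 10^{16} ≡ 1 mod 17. 52 = 3×16 + 4. So 10^{52} ≡ 10^{4} ≡ 4 mod 17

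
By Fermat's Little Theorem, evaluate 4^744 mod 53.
By Fermat: 4^{52} ≡ 1 (mod 53). 744 ≡ 16 (mod 52). So 4^{744} ≡ 4^{16} ≡ 42 (mod 53)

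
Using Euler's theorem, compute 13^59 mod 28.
By Euler: 13^{12} ≡ 1 mod 28 since gcd(13, 28) = 1. 59 = 4×12 + 11. So 13^{59} ≡ 13^{11} ≡ 13 mod 28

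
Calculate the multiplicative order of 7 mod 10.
Powers of 7 mod 10: 7^1≡7, 7^2≡9, 7^3≡3, 7^4≡1. Order = 4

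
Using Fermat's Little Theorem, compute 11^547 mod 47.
By Fermat: 11^{46} ≡ 1 mod 47. 547 ≡ 41 mod 46. So 11^{547} ≡ 11^{41} ≡ 13 mod 47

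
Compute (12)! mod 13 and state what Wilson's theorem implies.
(12)! mod 13 = 12. Since this equals -1 (mod 13), Wilson confirms 13 is prime.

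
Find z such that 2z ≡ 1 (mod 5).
Since 5 is prime, by Fermat 2^(-1) ≡ 2^{3} ≡ 3 (mod 5). Verify: 2 × 3 = 6 ≡ 1 (mod 5)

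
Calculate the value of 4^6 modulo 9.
By repeated squaring mod 9: 4^{1}≡4, 4^{2}≡7, 4^{4}≡4. Then 4^{6} = 4^{4+2} ≡ 4 × 7 ≡ 1 mod 9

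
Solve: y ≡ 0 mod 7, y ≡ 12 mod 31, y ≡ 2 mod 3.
M = 7 × 31 × 3 = 651. M₁ = 93, y₁ ≡ 4 mod 7. M₂ = 21, y₂ ≡ 3 mod 31. M₃ = 217, y₃ ≡ 1 mod 3. y = 0×93×4 + 12×21×3 + 2×217×1 ≡ 539 mod 651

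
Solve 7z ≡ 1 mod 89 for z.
Since 89 is prime, by Fermat 7^(-1) ≡ 7^{87} ≡ 51 mod 89. Verify: 7 × 51 = 357 ≡ 1 mod 89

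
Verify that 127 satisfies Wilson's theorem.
(126)! mod 127 = 126. Since this equals -1 (mod 127), Wilson confirms 127 is prime.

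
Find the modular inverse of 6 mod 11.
Since 11 is prime, by Fermat 6^(-1) ≡ 6^{9} ≡ 2 (mod 11). Verify: 6 × 2 = 12 ≡ 1 (mod 11)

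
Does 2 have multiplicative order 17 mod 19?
Powers of 2 mod 19: 2^1≡2, 2^2≡4, 2^3≡8, 2^4≡16, 2^5≡13, 2^6≡7, 2^7≡14, 2^8≡9, 2^9≡18, 2^10≡17, 2^11≡15, 2^12≡11, 2^13≡3, 2^14≡6, 2^15≡12, 2^16≡5, 2^17≡10, 2^18≡1. 2^17≡10≢1, so ord ≠ 17. No, the actual order is 18.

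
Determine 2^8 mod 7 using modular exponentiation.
Using Fermat: 2^{6} ≡ 1 mod 7. 8 ≡ 2 mod 6. So 2^{8} ≡ 2^{2} ≡ 4 mod 7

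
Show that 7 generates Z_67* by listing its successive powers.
7^1, 7^2, ..., 7^{66} mod 67: [7, 49, 8, 56, 57, 64, 46, 54, 43, 33, 30, 9, 63, 39, 5, 35, 44, 40, 12, 17, 52, 29, 2, 14, 31, 16, 45, 47, 61, 25, 41, 19, 66, 60, 18, 59, 11, 10, 3, 21, 13, 24, 34, 37, 58, 4, 28, 62, 32, 23, 27, 55, 50, 15, 38, 65, 53, 36, 51, 22, 20, 6, 42, 26, 48, 1]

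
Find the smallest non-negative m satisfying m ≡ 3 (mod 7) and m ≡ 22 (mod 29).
M = 7 × 29 = 203. M₁ = 29, y₁ ≡ 1 (mod 7). M₂ = 7, y₂ ≡ 25 (mod 29). m = 3×29×1 + 22×7×25 ≡ 80 (mod 203)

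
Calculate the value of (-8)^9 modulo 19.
By repeated squaring (mod 19): (-8)^{1}≡11, (-8)^{2}≡7, (-8)^{4}≡11, (-8)^{8}≡7. Then (-8)^{9} = (-8)^{8+1} ≡ 7 × 11 ≡ 1 (mod 19)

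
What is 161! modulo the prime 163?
(162)! = (161)! × (162) ≡ -1 (mod 163). So (161)! ≡ -1 × (162)^(-1) ≡ (-1)×(-1) = 1 (mod 163)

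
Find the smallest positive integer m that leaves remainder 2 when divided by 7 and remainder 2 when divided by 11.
M = 7 × 11 = 77. M₁ = 11, y₁ ≡ 2 mod 7. M₂ = 7, y₂ ≡ 8 mod 11. m = 2×11×2 + 2×7×8 ≡ 2 mod 77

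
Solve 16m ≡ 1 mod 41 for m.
Since 41 is prime, by Fermat 16^(-1) ≡ 16^{39} ≡ 18 mod 41. Verify: 16 × 18 = 288 ≡ 1 mod 41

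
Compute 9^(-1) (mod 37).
Since 37 is prime, by Fermat 9^(-1) ≡ 9^{35} ≡ 33 (mod 37). Verify: 9 × 33 = 297 ≡ 1 (mod 37)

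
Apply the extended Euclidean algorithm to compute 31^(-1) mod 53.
Extended GCD: 31(12) + 53(-7) = 1. So 31^(-1) ≡ 12 (mod 53). Verify: 31 × 12 = 372 ≡ 1 (mod 53)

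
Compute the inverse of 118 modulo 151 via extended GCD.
Extended GCD: 118(32) + 151(-25) = 1. So 118^(-1) ≡ 32 mod 151. Verify: 118 × 32 = 3776 ≡ 1 mod 151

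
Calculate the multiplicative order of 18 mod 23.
Powers of 18 mod 23: 18^1≡18, 18^2≡2, 18^3≡13, 18^4≡4, 18^5≡3, 18^6≡8, 18^7≡6, 18^8≡16, 18^9≡12, 18^10≡9, 18^11≡1. So the order of 18 is 11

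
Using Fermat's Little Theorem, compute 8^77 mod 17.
By Fermat: 8^{16} ≡ 1 mod 17. 77 = 4×16 + 13. So 8^{77} ≡ 8^{13} ≡ 9 mod 17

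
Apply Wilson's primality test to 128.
(127)! mod 128 = 0. Since 0 ≢ -1 mod 128, 128 is not prime.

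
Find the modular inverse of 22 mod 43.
Since 43 is prime, by Fermat 22^(-1) ≡ 22^{41} ≡ 2 mod 43. Verify: 22 × 2 = 44 ≡ 1 mod 43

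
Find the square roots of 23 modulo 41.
The square roots of 23 mod 41 are 33 and 8. Verify: 33² = 1089 ≡ 23 (mod 41)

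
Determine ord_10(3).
Powers of 3 mod 10: 3^1≡3, 3^2≡9, 3^3≡7, 3^4≡1. ord_10(3) = 4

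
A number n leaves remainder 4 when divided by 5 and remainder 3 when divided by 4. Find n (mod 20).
M = 5 × 4 = 20. M₁ = 4, y₁ ≡ 4 (mod 5). M₂ = 5, y₂ ≡ 1 (mod 4). n = 4×4×4 + 3×5×1 ≡ 19 (mod 20)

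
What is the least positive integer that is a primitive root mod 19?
g = 2. Powers: [2, 4, 8, 16, 13, 7, 14, 9, ...] generates all 18 non-zero residues.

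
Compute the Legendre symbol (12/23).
(12/23) = 12^{11} mod 23 = 1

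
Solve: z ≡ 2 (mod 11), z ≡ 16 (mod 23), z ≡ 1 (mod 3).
M = 11 × 23 × 3 = 759. M₁ = 69, y₁ ≡ 4 (mod 11). M₂ = 33, y₂ ≡ 7 (mod 23). M₃ = 253, y₃ ≡ 1 (mod 3). z = 2×69×4 + 16×33×7 + 1×253×1 ≡ 706 (mod 759)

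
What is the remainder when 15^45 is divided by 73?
By repeated squaring (mod 73): 15^{1}≡15, 15^{2}≡6, 15^{4}≡36, 15^{8}≡55, 15^{16}≡32, 15^{32}≡2. Then 15^{45} = 15^{32+8+4+1} ≡ 2 × 55 × 36 × 15 ≡ 51 (mod 73)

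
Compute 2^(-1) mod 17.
Since 17 is prime, by Fermat 2^(-1) ≡ 2^{15} ≡ 9 mod 17. Verify: 2 × 9 = 18 ≡ 1 mod 17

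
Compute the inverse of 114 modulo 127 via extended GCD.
Extended GCD: 114(39) + 127(-35) = 1. So 114^(-1) ≡ 39 mod 127. Verify: 114 × 39 = 4446 ≡ 1 mod 127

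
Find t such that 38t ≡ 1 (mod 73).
Since 73 is prime, by Fermat 38^(-1) ≡ 38^{71} ≡ 25 (mod 73). Verify: 38 × 25 = 950 ≡ 1 (mod 73)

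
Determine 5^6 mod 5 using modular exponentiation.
By repeated squaring mod 5: 5^{1}≡0, 5^{2}≡0, 5^{4}≡0. Then 5^{6} = 5^{4+2} ≡ 0 × 0 ≡ 0 mod 5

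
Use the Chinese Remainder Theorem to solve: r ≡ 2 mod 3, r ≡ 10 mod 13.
M = 3 × 13 = 39. M₁ = 13, y₁ ≡ 1 mod 3. M₂ = 3, y₂ ≡ 9 mod 13. r = 2×13×1 + 10×3×9 ≡ 23 mod 39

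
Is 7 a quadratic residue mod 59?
By Euler's criterion: 7^{29} ≡ 1 (mod 59). Since this equals 1, 7 is a QR.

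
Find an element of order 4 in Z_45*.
37 has order 4 mod 45 since 37^{4} ≡ 1 mod 45 and no smaller power works.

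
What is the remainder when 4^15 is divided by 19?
By repeated squaring (mod 19): 4^{1}≡4, 4^{2}≡16, 4^{4}≡9, 4^{8}≡5. Then 4^{15} = 4^{8+4+2+1} ≡ 5 × 9 × 16 × 4 ≡ 11 (mod 19)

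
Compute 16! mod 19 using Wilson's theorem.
(18)! = (16)! × (17) × (18) ≡ -1 mod 19. So (16)! ≡ -1 × [(18)(17)]^(-1) ≡ 9 mod 19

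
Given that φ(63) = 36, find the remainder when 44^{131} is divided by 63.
By Euler: 44^{36} ≡ 1 mod 63 since gcd(44, 63) = 1. 131 = 3×36 + 23. So 44^{131} ≡ 44^{23} ≡ 53 mod 63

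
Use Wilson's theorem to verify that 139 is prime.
(138)! mod 139 = 138. Since this equals -1 (mod 139), Wilson confirms 139 is prime.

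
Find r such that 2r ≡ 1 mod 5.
Since 5 is prime, by Fermat 2^(-1) ≡ 2^{3} ≡ 3 mod 5. Verify: 2 × 3 = 6 ≡ 1 mod 5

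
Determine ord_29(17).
Powers of 17 mod 29: 17^1≡17, 17^2≡28, 17^3≡12, 17^4≡1. Order = 4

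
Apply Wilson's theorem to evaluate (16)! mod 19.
(18)! = (16)! × (17) × (18) ≡ -1 (mod 19). So (16)! ≡ -1 × [(18)(17)]^(-1) ≡ 9 (mod 19)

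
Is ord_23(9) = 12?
Powers of 9 mod 23: 9^1≡9, 9^2≡12, 9^3≡16, 9^4≡6, 9^5≡8, 9^6≡3, 9^7≡4, 9^8≡13, 9^9≡2, 9^10≡18, 9^11≡1. Already 9^11≡1, so the order is 11 < 12. No, the actual order is 11.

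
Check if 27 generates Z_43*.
27^{14} ≡ 1 mod 43 and 14 < 42, so ord_43(27) = 14 ≠ 42 and 27 is not a primitive root.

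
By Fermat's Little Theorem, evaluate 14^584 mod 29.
By Fermat: 14^{28} ≡ 1 mod 29. 584 ≡ 24 mod 28. So 14^{584} ≡ 14^{24} ≡ 16 mod 29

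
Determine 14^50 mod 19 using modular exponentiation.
Using Fermat: 14^{18} ≡ 1 (mod 19). 50 ≡ 14 (mod 18). So 14^{50} ≡ 14^{14} ≡ 9 (mod 19)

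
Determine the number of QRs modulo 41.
The squaring map on Z_41* is 2-to-1, so there are (40)/2 = 20 QRs.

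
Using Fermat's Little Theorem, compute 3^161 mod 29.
By Fermat: 3^{28} ≡ 1 (mod 29). 161 = 5×28 + 21. So 3^{161} ≡ 3^{21} ≡ 17 (mod 29)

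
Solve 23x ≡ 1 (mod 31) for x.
Since 31 is prime, by Fermat 23^(-1) ≡ 23^{29} ≡ 27 (mod 31). Verify: 23 × 27 = 621 ≡ 1 (mod 31)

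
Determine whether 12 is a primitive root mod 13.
12^{2} ≡ 1 (mod 13) and 2 < 12, so ord_13(12) = 2 ≠ 12 and 12 is not a primitive root.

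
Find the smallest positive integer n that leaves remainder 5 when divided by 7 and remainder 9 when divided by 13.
M = 7 × 13 = 91. M₁ = 13, y₁ ≡ 6 mod 7. M₂ = 7, y₂ ≡ 2 mod 13. n = 5×13×6 + 9×7×2 ≡ 61 mod 91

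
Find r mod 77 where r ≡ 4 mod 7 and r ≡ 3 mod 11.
M = 7 × 11 = 77. M₁ = 11, y₁ ≡ 2 mod 7. M₂ = 7, y₂ ≡ 8 mod 11. r = 4×11×2 + 3×7×8 ≡ 25 mod 77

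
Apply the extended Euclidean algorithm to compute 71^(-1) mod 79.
Extended GCD: 71(-10) + 79(9) = 1. So 71^(-1) ≡ -10 ≡ 69 (mod 79). Verify: 71 × 69 = 4899 ≡ 1 (mod 79)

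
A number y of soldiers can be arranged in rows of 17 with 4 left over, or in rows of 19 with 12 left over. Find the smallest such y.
M = 17 × 19 = 323. M₁ = 19, y₁ ≡ 9 (mod 17). M₂ = 17, y₂ ≡ 9 (mod 19). y = 4×19×9 + 12×17×9 ≡ 259 (mod 323)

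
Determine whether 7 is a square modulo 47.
By Euler's criterion: 7^{23} ≡ 1 mod 47. Since this equals 1, 7 is a QR.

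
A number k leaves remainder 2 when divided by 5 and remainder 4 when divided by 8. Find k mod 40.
M = 5 × 8 = 40. M₁ = 8, y₁ ≡ 2 mod 5. M₂ = 5, y₂ ≡ 5 mod 8. k = 2×8×2 + 4×5×5 ≡ 12 mod 40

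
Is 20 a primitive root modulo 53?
ord_53(20) divides 52. For each prime q|52: 20^{26}≡52, 20^{4}≡46, none ≡ 1. So 20 has order 52 and is a primitive root mod 53.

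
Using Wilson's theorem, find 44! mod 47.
(46)! = (44)! × (45) × (46) ≡ -1 (mod 47). So (44)! ≡ -1 × [(46)(45)]^(-1) ≡ 23 (mod 47)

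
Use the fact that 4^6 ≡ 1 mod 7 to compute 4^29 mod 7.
By Fermat: 4^{6} ≡ 1 mod 7. 29 = 4×6 + 5. So 4^{29} ≡ 4^{5} ≡ 2 mod 7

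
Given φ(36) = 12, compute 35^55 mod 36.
By Euler: 35^{12} ≡ 1 mod 36 since gcd(35, 36) = 1. 55 = 4×12 + 7. So 35^{55} ≡ 35^{7} ≡ 35 mod 36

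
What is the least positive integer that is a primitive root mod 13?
g = 2. Powers: [2, 4, 8, 3, 6, 12, 11, 9, ...] generates all 12 non-zero residues.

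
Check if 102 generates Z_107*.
102^{53} ≡ 1 mod 107 and 53 < 106, so ord_107(102) = 53 ≠ 106 and 102 is not a primitive root.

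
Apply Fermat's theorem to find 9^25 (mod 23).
By Fermat: 9^{22} ≡ 1 (mod 23). So 9^{25} = 9^{22} · 9^{3} ≡ 9^{3} ≡ 16 (mod 23)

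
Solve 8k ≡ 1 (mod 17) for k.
Since 17 is prime, by Fermat 8^(-1) ≡ 8^{15} ≡ 15 (mod 17). Verify: 8 × 15 = 120 ≡ 1 (mod 17)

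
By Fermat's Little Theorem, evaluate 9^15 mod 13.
By Fermat: 9^{12} ≡ 1 (mod 13). So 9^{15} = 9^{12} · 9^{3} ≡ 9^{3} ≡ 1 (mod 13)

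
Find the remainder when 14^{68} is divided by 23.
By Fermat: 14^{22} ≡ 1 (mod 23). 68 = 3×22 + 2. So 14^{68} ≡ 14^{2} ≡ 12 (mod 23)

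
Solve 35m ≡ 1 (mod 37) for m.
Since 37 is prime, by Fermat 35^(-1) ≡ 35^{35} ≡ 18 (mod 37). Verify: 35 × 18 = 630 ≡ 1 (mod 37)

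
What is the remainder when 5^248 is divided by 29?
Using Fermat: 5^{28} ≡ 1 (mod 29). 248 ≡ 24 (mod 28). So 5^{248} ≡ 5^{24} ≡ 20 (mod 29)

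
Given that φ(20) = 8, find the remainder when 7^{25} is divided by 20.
By Euler: 7^{8} ≡ 1 (mod 20) since gcd(7, 20) = 1. 25 = 3×8 + 1. So 7^{25} ≡ 7^{1} ≡ 7 (mod 20)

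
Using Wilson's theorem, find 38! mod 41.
(40)! = (38)! × (39) × (40) ≡ -1 (mod 41). So (38)! ≡ -1 × [(40)(39)]^(-1) ≡ 20 (mod 41)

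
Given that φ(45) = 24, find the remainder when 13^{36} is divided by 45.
By Euler: 13^{24} ≡ 1 mod 45 since gcd(13, 45) = 1. 36 = 1×24 + 12. So 13^{36} ≡ 13^{12} ≡ 1 mod 45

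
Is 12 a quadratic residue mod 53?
By Euler's criterion: 12^{26} ≡ 52 (mod 53). Since this equals -1 (≡ 52), 12 is not a QR.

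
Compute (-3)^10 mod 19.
By repeated squaring (mod 19): (-3)^{1}≡16, (-3)^{2}≡9, (-3)^{4}≡5, (-3)^{8}≡6. Then (-3)^{10} = (-3)^{8+2} ≡ 6 × 9 ≡ 16 (mod 19)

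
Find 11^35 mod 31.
Using Fermat: 11^{30} ≡ 1 mod 31. 35 ≡ 5 mod 30. So 11^{35} ≡ 11^{5} ≡ 6 mod 31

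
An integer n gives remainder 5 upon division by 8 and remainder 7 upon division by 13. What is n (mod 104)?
M = 8 × 13 = 104. M₁ = 13, y₁ ≡ 5 (mod 8). M₂ = 8, y₂ ≡ 5 (mod 13). n = 5×13×5 + 7×8×5 ≡ 85 (mod 104)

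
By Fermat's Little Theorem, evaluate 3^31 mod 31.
By Fermat: 3^{30} ≡ 1 mod 31. So 3^{31} = 3^{30} · 3^{1} ≡ 3^{1} ≡ 3 mod 31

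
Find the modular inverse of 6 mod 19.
Since 19 is prime, by Fermat 6^(-1) ≡ 6^{17} ≡ 16 mod 19. Verify: 6 × 16 = 96 ≡ 1 mod 19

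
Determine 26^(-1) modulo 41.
Since 41 is prime, by Fermat 26^(-1) ≡ 26^{39} ≡ 30 mod 41. Verify: 26 × 30 = 780 ≡ 1 mod 41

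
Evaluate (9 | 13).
(9/13) = 9^{6} mod 13 = 1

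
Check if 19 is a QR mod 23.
By Euler's criterion: 19^{11} ≡ 22 (mod 23). Since this equals -1 (≡ 22), 19 is not a QR.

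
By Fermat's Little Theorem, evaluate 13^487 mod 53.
By Fermat: 13^{52} ≡ 1 (mod 53). 487 ≡ 19 (mod 52). So 13^{487} ≡ 13^{19} ≡ 46 (mod 53)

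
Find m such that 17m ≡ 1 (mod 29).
Since 29 is prime, by Fermat 17^(-1) ≡ 17^{27} ≡ 12 (mod 29). Verify: 17 × 12 = 204 ≡ 1 (mod 29)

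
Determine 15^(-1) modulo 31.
Since 31 is prime, by Fermat 15^(-1) ≡ 15^{29} ≡ 29 mod 31. Verify: 15 × 29 = 435 ≡ 1 mod 31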